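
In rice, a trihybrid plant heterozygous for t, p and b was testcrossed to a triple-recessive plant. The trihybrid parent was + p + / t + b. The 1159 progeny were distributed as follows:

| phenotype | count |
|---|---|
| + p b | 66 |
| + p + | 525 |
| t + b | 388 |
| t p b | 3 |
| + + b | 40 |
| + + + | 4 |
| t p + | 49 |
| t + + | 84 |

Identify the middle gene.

The two rarest classes, + + + and t p b, are the double crossovers. Comparing them with the parentals, only the p allele has switched, so p is the middle locus and the order is t – p – b.

p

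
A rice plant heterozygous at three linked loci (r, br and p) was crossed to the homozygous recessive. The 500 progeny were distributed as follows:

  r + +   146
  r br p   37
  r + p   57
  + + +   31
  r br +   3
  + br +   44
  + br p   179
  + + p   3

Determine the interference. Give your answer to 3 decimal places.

The two most frequent reciprocal classes, r + + and + br p, are the parental types, so the F1 was r + + / + br p.
The two rarest classes, r br + and + + p, are the double crossovers. Comparing them with the parentals, only the br allele has switched, so br is the middle locus and the order is r – br – p.
r–br: (68 + 6)/500 = 0.1480; br–p: (101 + 6)/500 = 0.2140.
Expected DCO frequency = 0.1480 × 0.2140 ≈ 0.03167; observed = 6/500 ≈ 0.01200.
Coefficient of coincidence = 0.01200/0.03167 ≈ 0.379; interference = 1 − 0.379 = 0.621.

0.621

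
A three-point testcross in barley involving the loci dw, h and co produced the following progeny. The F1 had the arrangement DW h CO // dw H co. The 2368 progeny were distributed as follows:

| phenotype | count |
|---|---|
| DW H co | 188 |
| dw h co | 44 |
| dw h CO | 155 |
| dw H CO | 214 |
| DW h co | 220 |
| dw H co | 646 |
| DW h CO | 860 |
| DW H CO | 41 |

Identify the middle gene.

h

The two rarest classes, DW H CO and dw h co, are the double crossovers. Comparing them with the parentals, only the h allele has switched, so h is the middle locus and the order is co – h – dw.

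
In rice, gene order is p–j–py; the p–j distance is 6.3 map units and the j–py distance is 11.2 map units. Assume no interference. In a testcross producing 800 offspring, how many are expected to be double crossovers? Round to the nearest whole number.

Map distances give recombination frequencies of 0.063 and 0.112 for the two intervals.
With no interference, expected double-crossover frequency = 0.063 × 0.112 = 0.00706.
Expected number = 0.00706 × 800 = 5.64 ≈ 6.

6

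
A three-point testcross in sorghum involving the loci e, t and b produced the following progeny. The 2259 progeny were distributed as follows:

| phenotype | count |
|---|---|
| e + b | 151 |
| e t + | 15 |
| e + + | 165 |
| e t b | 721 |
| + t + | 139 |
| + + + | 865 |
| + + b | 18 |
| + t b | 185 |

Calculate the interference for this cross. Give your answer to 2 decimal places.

The two most frequent reciprocal classes, + + + and e t b, are the parental types, so the F1 was + + + / e t b.
The two rarest classes, + + b and e t +, are the double crossovers. Comparing them with the parentals, only the b allele has switched, so b is the middle locus and the order is t – b – e.
t–b: (290 + 33)/2259 = 0.1430; b–e: (350 + 33)/2259 = 0.1695.
Expected DCO frequency = 0.1430 × 0.1695 ≈ 0.02424; observed = 33/2259 ≈ 0.01461.
Coefficient of coincidence = 0.01461/0.02424 ≈ 0.60; interference = 1 − 0.60 = 0.40.

0.40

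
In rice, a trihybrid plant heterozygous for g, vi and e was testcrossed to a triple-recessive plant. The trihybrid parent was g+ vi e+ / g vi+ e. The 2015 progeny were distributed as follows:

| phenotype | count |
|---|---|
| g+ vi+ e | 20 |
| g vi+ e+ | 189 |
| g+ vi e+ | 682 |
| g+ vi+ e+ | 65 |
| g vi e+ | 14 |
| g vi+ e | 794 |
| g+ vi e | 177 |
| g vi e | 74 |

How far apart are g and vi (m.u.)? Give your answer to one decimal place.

The two rarest classes, g vi e+ and g+ vi+ e, are the double crossovers. Comparing them with the parentals, only the g allele has switched, so g is the middle locus and the order is vi – g – e.
Crossovers in the vi–g interval produce the single-crossover classes g+ vi+ e+ and g vi e (65 + 74 = 139) plus the double crossovers (34).
RF(vi–g) = (139 + 34) / 2015 = 173/2015 = 0.0859 → 8.6 m.u.

8.6 m.u.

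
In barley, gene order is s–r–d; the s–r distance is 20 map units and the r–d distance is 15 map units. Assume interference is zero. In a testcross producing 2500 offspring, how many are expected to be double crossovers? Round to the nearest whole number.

75

Map distances give recombination frequencies of 0.200 and 0.150 for the two intervals.
With no interference, expected double-crossover frequency = 0.200 × 0.150 = 0.03000.
Expected number = 0.03000 × 2500 = 75.00 ≈ 75.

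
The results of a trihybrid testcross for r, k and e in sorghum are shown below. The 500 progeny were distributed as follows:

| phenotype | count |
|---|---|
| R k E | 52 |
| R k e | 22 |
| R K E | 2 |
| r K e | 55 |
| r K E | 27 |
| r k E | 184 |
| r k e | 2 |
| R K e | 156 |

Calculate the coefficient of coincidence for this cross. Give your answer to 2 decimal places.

0.34

The two most frequent reciprocal classes, R K e and r k E, are the parental types, so the F1 was R K e / r k E.
The two rarest classes, R K E and r k e, are the double crossovers. Comparing them with the parentals, only the e allele has switched, so e is the middle locus and the order is r – e – k.
r–e: (107 + 4)/500 = 0.2220; e–k: (49 + 4)/500 = 0.1060.
Expected DCO frequency = 0.2220 × 0.1060 ≈ 0.02353; observed = 4/500 ≈ 0.00800.
Coefficient of coincidence = 0.00800/0.02353 ≈ 0.34.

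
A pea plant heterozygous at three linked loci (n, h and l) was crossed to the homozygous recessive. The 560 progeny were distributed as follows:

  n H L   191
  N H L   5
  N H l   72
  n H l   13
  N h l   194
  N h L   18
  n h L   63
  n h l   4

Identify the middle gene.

The two most frequent reciprocal classes, n H L and N h l, are the parental types, so the F1 was n H L / N h l.
The two rarest classes, N H L and n h l, are the double crossovers. Comparing them with the parentals, only the n allele has switched, so n is the middle locus and the order is l – n – h.

n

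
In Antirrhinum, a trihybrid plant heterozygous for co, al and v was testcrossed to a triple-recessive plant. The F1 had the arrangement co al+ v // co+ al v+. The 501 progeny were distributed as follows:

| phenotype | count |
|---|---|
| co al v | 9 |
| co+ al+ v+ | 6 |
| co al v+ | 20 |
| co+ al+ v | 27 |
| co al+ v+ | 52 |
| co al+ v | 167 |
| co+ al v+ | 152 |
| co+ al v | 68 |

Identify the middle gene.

al

The two rarest classes, co al v and co+ al+ v+, are the double crossovers. Comparing them with the parentals, only the al allele has switched, so al is the middle locus and the order is co – al – v.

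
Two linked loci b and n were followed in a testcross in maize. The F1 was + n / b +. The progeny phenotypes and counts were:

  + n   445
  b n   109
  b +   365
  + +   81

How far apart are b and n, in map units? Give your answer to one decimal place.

The recombinant classes are + + and b n: 81 + 109 = 190.
Recombination frequency = 190/1000 = 0.1900 ≈ 19.0%, i.e. 19.0 map units.

19.0 map units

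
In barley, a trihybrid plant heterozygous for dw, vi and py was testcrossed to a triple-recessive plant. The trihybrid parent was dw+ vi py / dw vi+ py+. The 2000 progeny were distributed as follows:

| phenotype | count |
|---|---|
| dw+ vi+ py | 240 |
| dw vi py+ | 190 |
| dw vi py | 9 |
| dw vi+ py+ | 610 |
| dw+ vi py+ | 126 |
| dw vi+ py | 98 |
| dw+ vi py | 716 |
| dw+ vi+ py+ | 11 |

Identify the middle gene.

dw

The two rarest classes, dw vi py and dw+ vi+ py+, are the double crossovers. Comparing them with the parentals, only the dw allele has switched, so dw is the middle locus and the order is vi – dw – py.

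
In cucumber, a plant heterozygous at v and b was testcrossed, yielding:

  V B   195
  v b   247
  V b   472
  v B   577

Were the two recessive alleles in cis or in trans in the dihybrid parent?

The two most frequent classes are V b (472) and v B (577); these are the parental (non-recombinant) types.
So the F1 carried V b on one chromosome and v B on the other — the recessive alleles are on opposite chromosomes (trans / repulsion).

trans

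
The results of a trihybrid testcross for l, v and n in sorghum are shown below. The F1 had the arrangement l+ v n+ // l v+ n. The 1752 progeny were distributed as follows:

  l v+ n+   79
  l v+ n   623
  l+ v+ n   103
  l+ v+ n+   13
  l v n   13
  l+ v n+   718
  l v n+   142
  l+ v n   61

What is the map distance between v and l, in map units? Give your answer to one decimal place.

The two rarest classes, l+ v+ n+ and l v n, are the double crossovers. Comparing them with the parentals, only the v allele has switched, so v is the middle locus and the order is l – v – n.
Crossovers in the l–v interval produce the single-crossover classes l v n+ and l+ v+ n (142 + 103 = 245) plus the double crossovers (26).
RF(l–v) = (245 + 26) / 1752 = 271/1752 = 0.1547 → 15.5 map units.

15.5 map units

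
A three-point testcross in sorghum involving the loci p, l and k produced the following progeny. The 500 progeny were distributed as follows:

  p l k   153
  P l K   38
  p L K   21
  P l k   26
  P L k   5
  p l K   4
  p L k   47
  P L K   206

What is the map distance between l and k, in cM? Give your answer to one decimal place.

The two most frequent reciprocal classes, p l k and P L K, are the parental types, so the F1 was p l k / P L K.
The two rarest classes, p l K and P L k, are the double crossovers. Comparing them with the parentals, only the k allele has switched, so k is the middle locus and the order is l – k – p.
Crossovers in the l–k interval produce the single-crossover classes p L k and P l K (47 + 38 = 85) plus the double crossovers (9).
RF(l–k) = (85 + 9) / 500 = 94/500 = 0.1880 → 18.8 cM.

18.8 cM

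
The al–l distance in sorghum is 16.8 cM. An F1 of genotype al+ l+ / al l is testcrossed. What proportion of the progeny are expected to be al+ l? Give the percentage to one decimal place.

A map distance of 16.8 cM corresponds to a recombination frequency of 0.168.
The F1 is al+ l+ / al l, so al+ l is a recombinant gamete class with expected frequency r/2 = 0.168/2 = 0.0840.
That is 0.0840 = 8.4% of the progeny.

8.4%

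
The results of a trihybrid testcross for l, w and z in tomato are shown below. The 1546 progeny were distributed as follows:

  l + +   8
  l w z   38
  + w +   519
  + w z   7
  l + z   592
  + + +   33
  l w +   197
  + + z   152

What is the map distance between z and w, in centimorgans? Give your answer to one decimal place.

5.6 centimorgans

The two most frequent reciprocal classes, + w + and l + z, are the parental types, so the F1 was + w + / l + z.
The two rarest classes, + w z and l + +, are the double crossovers. Comparing them with the parentals, only the z allele has switched, so z is the middle locus and the order is l – z – w.
Crossovers in the z–w interval produce the single-crossover classes + + + and l w z (33 + 38 = 71) plus the double crossovers (15).
RF(z–w) = (71 + 15) / 1546 = 86/1546 = 0.0556 → 5.6 centimorgans.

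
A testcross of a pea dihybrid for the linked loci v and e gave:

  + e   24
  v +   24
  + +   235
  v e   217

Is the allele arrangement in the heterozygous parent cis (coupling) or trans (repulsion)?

The two most frequent classes are + + (235) and v e (217); these are the parental (non-recombinant) types.
So the F1 carried + + on one chromosome and v e on the other — the recessive alleles are on the same chromosome (cis / coupling).

cis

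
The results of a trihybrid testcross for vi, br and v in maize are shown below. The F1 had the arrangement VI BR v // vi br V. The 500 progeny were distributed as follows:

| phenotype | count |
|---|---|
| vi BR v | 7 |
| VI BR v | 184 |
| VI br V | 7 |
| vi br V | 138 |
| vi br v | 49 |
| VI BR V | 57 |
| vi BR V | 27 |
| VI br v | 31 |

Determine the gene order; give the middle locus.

The two rarest classes, vi BR v and VI br V, are the double crossovers. Comparing them with the parentals, only the vi allele has switched, so vi is the middle locus and the order is br – vi – v.

vi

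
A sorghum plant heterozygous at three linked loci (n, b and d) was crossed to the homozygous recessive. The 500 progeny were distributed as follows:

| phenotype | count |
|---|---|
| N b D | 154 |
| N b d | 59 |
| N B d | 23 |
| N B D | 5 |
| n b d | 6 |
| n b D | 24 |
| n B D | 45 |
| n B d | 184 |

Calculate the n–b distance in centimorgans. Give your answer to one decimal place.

The two most frequent reciprocal classes, N b D and n B d, are the parental types, so the F1 was N b D / n B d.
The two rarest classes, N B D and n b d, are the double crossovers. Comparing them with the parentals, only the b allele has switched, so b is the middle locus and the order is n – b – d.
Crossovers in the n–b interval produce the single-crossover classes n b D and N B d (24 + 23 = 47) plus the double crossovers (11).
RF(n–b) = (47 + 11) / 500 = 58/500 = 0.1160 → 11.6 centimorgans.

11.6 centimorgans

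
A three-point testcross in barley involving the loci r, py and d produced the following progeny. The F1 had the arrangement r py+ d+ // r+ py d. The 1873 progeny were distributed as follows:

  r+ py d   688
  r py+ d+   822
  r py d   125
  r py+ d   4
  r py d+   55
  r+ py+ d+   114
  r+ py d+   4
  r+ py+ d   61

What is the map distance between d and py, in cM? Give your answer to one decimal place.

6.6 cM

The two rarest classes, r py+ d and r+ py d+, are the double crossovers. Comparing them with the parentals, only the d allele has switched, so d is the middle locus and the order is r – d – py.
Crossovers in the d–py interval produce the single-crossover classes r py d+ and r+ py+ d (55 + 61 = 116) plus the double crossovers (8).
RF(d–py) = (116 + 8) / 1873 = 124/1873 = 0.0662 → 6.6 cM.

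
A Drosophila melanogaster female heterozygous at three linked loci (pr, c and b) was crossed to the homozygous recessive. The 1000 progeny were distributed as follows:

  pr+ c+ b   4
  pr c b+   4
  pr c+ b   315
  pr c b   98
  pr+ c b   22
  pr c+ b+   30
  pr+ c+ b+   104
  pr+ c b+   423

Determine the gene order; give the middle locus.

The two most frequent reciprocal classes, pr+ c b+ and pr c+ b, are the parental types, so the F1 was pr+ c b+ / pr c+ b.
The two rarest classes, pr c b+ and pr+ c+ b, are the double crossovers. Comparing them with the parentals, only the pr allele has switched, so pr is the middle locus and the order is c – pr – b.

pr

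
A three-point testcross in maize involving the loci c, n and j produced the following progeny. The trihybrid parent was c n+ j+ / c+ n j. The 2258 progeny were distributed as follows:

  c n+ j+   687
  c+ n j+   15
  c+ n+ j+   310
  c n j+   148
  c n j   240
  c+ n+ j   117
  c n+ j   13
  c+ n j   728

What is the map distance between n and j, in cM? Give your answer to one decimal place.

The two rarest classes, c n+ j and c+ n j+, are the double crossovers. Comparing them with the parentals, only the j allele has switched, so j is the middle locus and the order is c – j – n.
Crossovers in the j–n interval produce the single-crossover classes c n j+ and c+ n+ j (148 + 117 = 265) plus the double crossovers (28).
RF(j–n) = (265 + 28) / 2258 = 293/2258 = 0.1298 → 13.0 cM.

13.0 cM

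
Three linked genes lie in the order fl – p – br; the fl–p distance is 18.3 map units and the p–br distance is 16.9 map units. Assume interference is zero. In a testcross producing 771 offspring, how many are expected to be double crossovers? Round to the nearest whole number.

Map distances give recombination frequencies of 0.183 and 0.169 for the two intervals.
With no interference, expected double-crossover frequency = 0.183 × 0.169 = 0.03093.
Expected number = 0.03093 × 771 = 23.84 ≈ 24.

24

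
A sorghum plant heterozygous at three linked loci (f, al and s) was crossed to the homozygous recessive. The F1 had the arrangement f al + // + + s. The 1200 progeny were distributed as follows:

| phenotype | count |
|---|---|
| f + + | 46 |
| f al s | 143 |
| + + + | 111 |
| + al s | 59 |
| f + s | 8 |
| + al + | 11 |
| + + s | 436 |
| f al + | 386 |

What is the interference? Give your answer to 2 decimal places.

0.33

The two rarest classes, + al + and f + s, are the double crossovers. Comparing them with the parentals, only the f allele has switched, so f is the middle locus and the order is al – f – s.
al–f: (105 + 19)/1200 = 0.1033; f–s: (254 + 19)/1200 = 0.2275.
Expected DCO frequency = 0.1033 × 0.2275 ≈ 0.02350; observed = 19/1200 ≈ 0.01583.
Coefficient of coincidence = 0.01583/0.02350 ≈ 0.67; interference = 1 − 0.67 = 0.33.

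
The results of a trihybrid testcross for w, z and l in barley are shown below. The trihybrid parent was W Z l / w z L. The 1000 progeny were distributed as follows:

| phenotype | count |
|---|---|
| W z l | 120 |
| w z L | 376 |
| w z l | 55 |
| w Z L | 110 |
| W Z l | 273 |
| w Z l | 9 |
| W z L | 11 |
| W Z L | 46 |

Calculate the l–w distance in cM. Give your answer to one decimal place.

The two rarest classes, w Z l and W z L, are the double crossovers. Comparing them with the parentals, only the w allele has switched, so w is the middle locus and the order is z – w – l.
Crossovers in the w–l interval produce the single-crossover classes W Z L and w z l (46 + 55 = 101) plus the double crossovers (20).
RF(w–l) = (101 + 20) / 1000 = 121/1000 = 0.1210 → 12.1 cM.

12.1 cM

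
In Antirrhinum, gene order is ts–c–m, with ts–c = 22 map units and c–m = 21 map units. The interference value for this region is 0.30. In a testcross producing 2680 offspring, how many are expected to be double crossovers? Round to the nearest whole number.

87

Map distances give recombination frequencies of 0.220 and 0.210 for the two intervals.
With interference 0.30 (so coincidence = 0.70), expected double-crossover frequency = 0.220 × 0.210 × 0.70 = 0.03234.
Expected number = 0.03234 × 2680 = 86.67 ≈ 87.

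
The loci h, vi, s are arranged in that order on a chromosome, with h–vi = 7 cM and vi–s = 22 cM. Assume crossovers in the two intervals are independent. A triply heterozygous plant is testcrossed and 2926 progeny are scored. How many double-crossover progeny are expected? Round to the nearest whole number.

45

Map distances give recombination frequencies of 0.070 and 0.220 for the two intervals.
With no interference, expected double-crossover frequency = 0.070 × 0.220 = 0.01540.
Expected number = 0.01540 × 2926 = 45.06 ≈ 45.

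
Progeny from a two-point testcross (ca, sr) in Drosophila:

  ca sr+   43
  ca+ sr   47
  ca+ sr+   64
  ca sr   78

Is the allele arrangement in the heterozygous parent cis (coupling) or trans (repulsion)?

The two most frequent classes are ca+ sr+ (64) and ca sr (78); these are the parental (non-recombinant) types.
So the F1 carried ca+ sr+ on one chromosome and ca sr on the other — the recessive alleles are on the same chromosome (cis / coupling).

cis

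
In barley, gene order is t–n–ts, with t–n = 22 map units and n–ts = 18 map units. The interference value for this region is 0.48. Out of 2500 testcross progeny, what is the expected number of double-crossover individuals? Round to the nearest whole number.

Map distances give recombination frequencies of 0.220 and 0.180 for the two intervals.
With interference 0.48 (so coincidence = 0.52), expected double-crossover frequency = 0.220 × 0.180 × 0.52 = 0.02059.
Expected number = 0.02059 × 2500 = 51.48 ≈ 51.

51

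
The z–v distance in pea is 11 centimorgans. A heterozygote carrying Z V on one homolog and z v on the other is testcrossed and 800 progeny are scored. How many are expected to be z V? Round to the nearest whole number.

A map distance of 11 centimorgans corresponds to a recombination frequency of 0.110.
The F1 is Z V / z v, so z V is a recombinant gamete class with expected frequency r/2 = 0.110/2 = 0.0550.
Expected number = 0.0550 × 800 = 44.00 ≈ 44.

44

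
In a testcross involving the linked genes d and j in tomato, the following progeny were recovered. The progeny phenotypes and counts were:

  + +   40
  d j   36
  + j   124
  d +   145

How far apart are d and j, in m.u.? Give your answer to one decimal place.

22.0 m.u.

The two most frequent classes, + j (124) and d + (145), are the parental types, so the F1 was + j / d +.
The recombinant classes are + + and d j: 40 + 36 = 76.
Recombination frequency = 76/345 = 0.2203 ≈ 22.0%, i.e. 22.0 m.u.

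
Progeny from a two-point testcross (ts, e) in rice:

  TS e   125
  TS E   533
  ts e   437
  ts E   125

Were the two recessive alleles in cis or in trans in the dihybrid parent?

cis

The two most frequent classes are TS E (533) and ts e (437); these are the parental (non-recombinant) types.
So the F1 carried TS E on one chromosome and ts e on the other — the recessive alleles are on the same chromosome (cis / coupling).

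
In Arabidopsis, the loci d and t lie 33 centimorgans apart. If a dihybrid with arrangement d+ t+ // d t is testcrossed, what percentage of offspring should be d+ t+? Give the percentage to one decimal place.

33.5%

A map distance of 33 centimorgans corresponds to a recombination frequency of 0.330.
The F1 is d+ t+ / d t, so d+ t+ is a parental gamete class with expected frequency (1 − r)/2 = 0.670/2 = 0.3350.
That is 0.3350 = 33.5% of the progeny.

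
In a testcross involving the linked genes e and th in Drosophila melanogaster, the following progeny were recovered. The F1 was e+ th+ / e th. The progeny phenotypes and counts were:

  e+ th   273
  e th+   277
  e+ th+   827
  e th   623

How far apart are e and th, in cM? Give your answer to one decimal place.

27.5 cM

The recombinant classes are e+ th and e th+: 273 + 277 = 550.
Recombination frequency = 550/2000 = 0.2750 ≈ 27.5%, i.e. 27.5 cM.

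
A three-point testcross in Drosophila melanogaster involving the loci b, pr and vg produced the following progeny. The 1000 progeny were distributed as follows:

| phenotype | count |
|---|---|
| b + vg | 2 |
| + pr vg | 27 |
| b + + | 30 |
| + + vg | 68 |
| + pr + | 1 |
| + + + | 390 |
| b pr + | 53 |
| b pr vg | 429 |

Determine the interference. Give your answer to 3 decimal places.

The two most frequent reciprocal classes, b pr vg and + + +, are the parental types, so the F1 was b pr vg / + + +.
The two rarest classes, b + vg and + pr +, are the double crossovers. Comparing them with the parentals, only the pr allele has switched, so pr is the middle locus and the order is b – pr – vg.
b–pr: (57 + 3)/1000 = 0.0600; pr–vg: (121 + 3)/1000 = 0.1240.
Expected DCO frequency = 0.0600 × 0.1240 ≈ 0.00744; observed = 3/1000 ≈ 0.00300.
Coefficient of coincidence = 0.00300/0.00744 ≈ 0.403; interference = 1 − 0.403 = 0.597.

0.597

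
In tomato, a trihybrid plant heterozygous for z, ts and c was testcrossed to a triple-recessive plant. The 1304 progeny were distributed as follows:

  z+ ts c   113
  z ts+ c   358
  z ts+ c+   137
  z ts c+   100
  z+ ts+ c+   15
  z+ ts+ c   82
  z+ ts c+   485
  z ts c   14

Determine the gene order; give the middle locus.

ts

The two most frequent reciprocal classes, z ts+ c and z+ ts c+, are the parental types, so the F1 was z ts+ c / z+ ts c+.
The two rarest classes, z ts c and z+ ts+ c+, are the double crossovers. Comparing them with the parentals, only the ts allele has switched, so ts is the middle locus and the order is c – ts – z.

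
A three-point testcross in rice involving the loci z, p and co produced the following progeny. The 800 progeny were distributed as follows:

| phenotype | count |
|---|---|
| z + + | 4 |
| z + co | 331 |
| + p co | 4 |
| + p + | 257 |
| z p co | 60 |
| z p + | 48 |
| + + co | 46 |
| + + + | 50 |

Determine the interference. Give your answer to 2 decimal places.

0.47

The two most frequent reciprocal classes, + p + and z + co, are the parental types, so the F1 was + p + / z + co.
The two rarest classes, + p co and z + +, are the double crossovers. Comparing them with the parentals, only the co allele has switched, so co is the middle locus and the order is z – co – p.
z–co: (94 + 8)/800 = 0.1275; co–p: (110 + 8)/800 = 0.1475.
Expected DCO frequency = 0.1275 × 0.1475 ≈ 0.01881; observed = 8/800 ≈ 0.01000.
Coefficient of coincidence = 0.01000/0.01881 ≈ 0.53; interference = 1 − 0.53 = 0.47.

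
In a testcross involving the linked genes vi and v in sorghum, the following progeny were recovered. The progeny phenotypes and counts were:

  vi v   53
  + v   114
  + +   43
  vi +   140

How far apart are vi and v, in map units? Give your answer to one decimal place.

27.4 map units

The two most frequent classes, + v (114) and vi + (140), are the parental types, so the F1 was + v / vi +.
The recombinant classes are + + and vi v: 43 + 53 = 96.
Recombination frequency = 96/350 = 0.2743 ≈ 27.4%, i.e. 27.4 map units.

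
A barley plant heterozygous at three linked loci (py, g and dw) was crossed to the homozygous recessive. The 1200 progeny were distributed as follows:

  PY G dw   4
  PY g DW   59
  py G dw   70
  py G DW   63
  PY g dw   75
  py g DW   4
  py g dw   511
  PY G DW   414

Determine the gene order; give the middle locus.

dw

The two most frequent reciprocal classes, PY G DW and py g dw, are the parental types, so the F1 was PY G DW / py g dw.
The two rarest classes, PY G dw and py g DW, are the double crossovers. Comparing them with the parentals, only the dw allele has switched, so dw is the middle locus and the order is py – dw – g.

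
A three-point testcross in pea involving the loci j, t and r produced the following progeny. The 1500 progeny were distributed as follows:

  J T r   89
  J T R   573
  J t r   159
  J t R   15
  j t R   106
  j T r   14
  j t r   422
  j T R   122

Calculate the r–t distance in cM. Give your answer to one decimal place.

14.9 cM

The two most frequent reciprocal classes, J T R and j t r, are the parental types, so the F1 was J T R / j t r.
The two rarest classes, J t R and j T r, are the double crossovers. Comparing them with the parentals, only the t allele has switched, so t is the middle locus and the order is r – t – j.
Crossovers in the r–t interval produce the single-crossover classes J T r and j t R (89 + 106 = 195) plus the double crossovers (29).
RF(r–t) = (195 + 29) / 1500 = 224/1500 = 0.1493 → 14.9 cM.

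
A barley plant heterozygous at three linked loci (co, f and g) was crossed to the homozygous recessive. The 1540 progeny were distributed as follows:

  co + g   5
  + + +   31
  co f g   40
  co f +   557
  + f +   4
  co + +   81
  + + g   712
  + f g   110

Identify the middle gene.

co

The two most frequent reciprocal classes, + + g and co f +, are the parental types, so the F1 was + + g / co f +.
The two rarest classes, co + g and + f +, are the double crossovers. Comparing them with the parentals, only the co allele has switched, so co is the middle locus and the order is g – co – f.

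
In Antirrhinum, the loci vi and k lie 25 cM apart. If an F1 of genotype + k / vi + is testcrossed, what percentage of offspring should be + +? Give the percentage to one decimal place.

12.5%

A map distance of 25 cM corresponds to a recombination frequency of 0.250.
The F1 is + k / vi +, so + + is a recombinant gamete class with expected frequency r/2 = 0.250/2 = 0.1250.
That is 0.1250 = 12.5% of the progeny.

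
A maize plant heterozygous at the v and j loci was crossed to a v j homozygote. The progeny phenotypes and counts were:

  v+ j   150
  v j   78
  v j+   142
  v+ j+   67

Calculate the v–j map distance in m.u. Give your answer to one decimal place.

The two most frequent classes, v+ j (150) and v j+ (142), are the parental types, so the F1 was v+ j / v j+.
The recombinant classes are v+ j+ and v j: 67 + 78 = 145.
Recombination frequency = 145/437 = 0.3318 ≈ 33.2%, i.e. 33.2 m.u.

33.2 m.u.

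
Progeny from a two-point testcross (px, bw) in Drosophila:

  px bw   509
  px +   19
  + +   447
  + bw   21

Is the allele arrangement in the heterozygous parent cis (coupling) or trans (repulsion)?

The two most frequent classes are + + (447) and px bw (509); these are the parental (non-recombinant) types.
So the F1 carried + + on one chromosome and px bw on the other — the recessive alleles are on the same chromosome (cis / coupling).

cis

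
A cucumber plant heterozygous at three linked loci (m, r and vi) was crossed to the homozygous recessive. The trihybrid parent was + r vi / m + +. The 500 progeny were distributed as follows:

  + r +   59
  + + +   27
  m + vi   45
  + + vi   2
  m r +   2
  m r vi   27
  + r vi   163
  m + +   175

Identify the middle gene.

The two rarest classes, + + vi and m r +, are the double crossovers. Comparing them with the parentals, only the r allele has switched, so r is the middle locus and the order is m – r – vi.

r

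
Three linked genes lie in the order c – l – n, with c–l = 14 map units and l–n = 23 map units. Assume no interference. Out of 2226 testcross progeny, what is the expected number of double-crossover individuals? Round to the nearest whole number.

Map distances give recombination frequencies of 0.140 and 0.230 for the two intervals.
With no interference, expected double-crossover frequency = 0.140 × 0.230 = 0.03220.
Expected number = 0.03220 × 2226 = 71.68 ≈ 72.

72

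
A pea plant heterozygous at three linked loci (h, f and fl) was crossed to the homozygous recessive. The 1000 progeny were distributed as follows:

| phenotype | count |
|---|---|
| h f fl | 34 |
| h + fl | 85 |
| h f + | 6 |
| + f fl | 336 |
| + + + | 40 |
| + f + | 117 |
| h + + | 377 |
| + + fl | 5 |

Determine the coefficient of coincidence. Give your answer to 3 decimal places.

The two most frequent reciprocal classes, h + + and + f fl, are the parental types, so the F1 was h + + / + f fl.
The two rarest classes, h f + and + + fl, are the double crossovers. Comparing them with the parentals, only the f allele has switched, so f is the middle locus and the order is h – f – fl.
h–f: (74 + 11)/1000 = 0.0850; f–fl: (202 + 11)/1000 = 0.2130.
Expected DCO frequency = 0.0850 × 0.2130 ≈ 0.01810; observed = 11/1000 ≈ 0.01100.
Coefficient of coincidence = 0.01100/0.01810 ≈ 0.608.

0.608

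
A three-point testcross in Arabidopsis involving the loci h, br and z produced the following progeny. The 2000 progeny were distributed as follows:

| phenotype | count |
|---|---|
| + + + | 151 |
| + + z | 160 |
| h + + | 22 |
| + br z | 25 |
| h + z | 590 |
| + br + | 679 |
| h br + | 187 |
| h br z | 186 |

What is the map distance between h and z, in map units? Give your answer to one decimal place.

The two most frequent reciprocal classes, h + z and + br +, are the parental types, so the F1 was h + z / + br +.
The two rarest classes, h + + and + br z, are the double crossovers. Comparing them with the parentals, only the z allele has switched, so z is the middle locus and the order is br – z – h.
Crossovers in the z–h interval produce the single-crossover classes + + z and h br + (160 + 187 = 347) plus the double crossovers (47).
RF(z–h) = (347 + 47) / 2000 = 394/2000 = 0.1970 → 19.7 map units.

19.7 map units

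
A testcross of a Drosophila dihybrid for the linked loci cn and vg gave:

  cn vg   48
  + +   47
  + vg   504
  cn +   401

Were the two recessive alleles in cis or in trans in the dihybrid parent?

trans

The two most frequent classes are + vg (504) and cn + (401); these are the parental (non-recombinant) types.
So the F1 carried + vg on one chromosome and cn + on the other — the recessive alleles are on opposite chromosomes (trans / repulsion).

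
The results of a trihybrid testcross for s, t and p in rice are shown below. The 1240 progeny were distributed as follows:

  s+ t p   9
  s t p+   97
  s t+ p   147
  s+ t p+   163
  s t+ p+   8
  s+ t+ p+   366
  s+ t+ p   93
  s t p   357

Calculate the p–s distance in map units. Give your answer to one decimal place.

16.7 map units

The two most frequent reciprocal classes, s t p and s+ t+ p+, are the parental types, so the F1 was s t p / s+ t+ p+.
The two rarest classes, s+ t p and s t+ p+, are the double crossovers. Comparing them with the parentals, only the s allele has switched, so s is the middle locus and the order is p – s – t.
Crossovers in the p–s interval produce the single-crossover classes s t p+ and s+ t+ p (97 + 93 = 190) plus the double crossovers (17).
RF(p–s) = (190 + 17) / 1240 = 207/1240 = 0.1669 → 16.7 map units.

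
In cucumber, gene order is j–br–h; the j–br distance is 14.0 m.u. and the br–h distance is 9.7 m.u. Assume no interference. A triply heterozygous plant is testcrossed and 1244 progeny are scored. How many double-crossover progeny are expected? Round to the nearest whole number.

17

Map distances give recombination frequencies of 0.140 and 0.097 for the two intervals.
With no interference, expected double-crossover frequency = 0.140 × 0.097 = 0.01358.
Expected number = 0.01358 × 1244 = 16.89 ≈ 17.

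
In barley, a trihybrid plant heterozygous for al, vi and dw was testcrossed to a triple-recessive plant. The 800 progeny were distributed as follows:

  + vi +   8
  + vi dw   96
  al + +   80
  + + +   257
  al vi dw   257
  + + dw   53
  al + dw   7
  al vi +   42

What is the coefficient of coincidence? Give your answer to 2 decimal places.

The two most frequent reciprocal classes, al vi dw and + + +, are the parental types, so the F1 was al vi dw / + + +.
The two rarest classes, al + dw and + vi +, are the double crossovers. Comparing them with the parentals, only the vi allele has switched, so vi is the middle locus and the order is dw – vi – al.
dw–vi: (95 + 15)/800 = 0.1375; vi–al: (176 + 15)/800 = 0.2387.
Expected DCO frequency = 0.1375 × 0.2387 ≈ 0.03282; observed = 15/800 ≈ 0.01875.
Coefficient of coincidence = 0.01875/0.03282 ≈ 0.57.

0.57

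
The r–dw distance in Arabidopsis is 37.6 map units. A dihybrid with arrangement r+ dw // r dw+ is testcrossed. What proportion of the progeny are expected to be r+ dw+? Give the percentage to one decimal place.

A map distance of 37.6 map units corresponds to a recombination frequency of 0.376.
The F1 is r+ dw / r dw+, so r+ dw+ is a recombinant gamete class with expected frequency r/2 = 0.376/2 = 0.1880.
That is 0.1880 = 18.8% of the progeny.

18.8%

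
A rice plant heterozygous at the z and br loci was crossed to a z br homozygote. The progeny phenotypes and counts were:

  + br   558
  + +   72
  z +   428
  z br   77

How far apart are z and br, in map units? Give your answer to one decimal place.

The two most frequent classes, + br (558) and z + (428), are the parental types, so the F1 was + br / z +.
The recombinant classes are + + and z br: 72 + 77 = 149.
Recombination frequency = 149/1135 = 0.1313 ≈ 13.1%, i.e. 13.1 map units.

13.1 map units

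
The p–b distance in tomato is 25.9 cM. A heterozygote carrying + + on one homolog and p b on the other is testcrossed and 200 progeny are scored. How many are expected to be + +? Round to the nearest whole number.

74

A map distance of 25.9 cM corresponds to a recombination frequency of 0.259.
The F1 is + + / p b, so + + is a parental gamete class with expected frequency (1 − r)/2 = 0.741/2 = 0.3705.
Expected number = 0.3705 × 200 = 74.10 ≈ 74.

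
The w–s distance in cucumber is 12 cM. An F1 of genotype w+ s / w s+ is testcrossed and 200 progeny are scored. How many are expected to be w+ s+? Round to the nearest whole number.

12

A map distance of 12 cM corresponds to a recombination frequency of 0.120.
The F1 is w+ s / w s+, so w+ s+ is a recombinant gamete class with expected frequency r/2 = 0.120/2 = 0.0600.
Expected number = 0.0600 × 200 = 12.00 ≈ 12.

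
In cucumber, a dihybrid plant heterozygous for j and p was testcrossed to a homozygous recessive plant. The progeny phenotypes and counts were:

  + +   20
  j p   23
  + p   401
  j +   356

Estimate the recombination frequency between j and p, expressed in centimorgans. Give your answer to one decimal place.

5.4 centimorgans

The two most frequent classes, + p (401) and j + (356), are the parental types, so the F1 was + p / j +.
The recombinant classes are + + and j p: 20 + 23 = 43.
Recombination frequency = 43/800 = 0.0537 ≈ 5.4%, i.e. 5.4 centimorgans.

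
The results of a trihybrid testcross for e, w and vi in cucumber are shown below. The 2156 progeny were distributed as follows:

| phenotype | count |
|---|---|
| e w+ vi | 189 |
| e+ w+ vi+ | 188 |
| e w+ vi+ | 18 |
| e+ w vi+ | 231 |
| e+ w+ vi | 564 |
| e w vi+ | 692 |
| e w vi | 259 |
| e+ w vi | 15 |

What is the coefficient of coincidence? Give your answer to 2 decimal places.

0.33

The two most frequent reciprocal classes, e+ w+ vi and e w vi+, are the parental types, so the F1 was e+ w+ vi / e w vi+.
The two rarest classes, e+ w vi and e w+ vi+, are the double crossovers. Comparing them with the parentals, only the w allele has switched, so w is the middle locus and the order is e – w – vi.
e–w: (420 + 33)/2156 = 0.2101; w–vi: (447 + 33)/2156 = 0.2226.
Expected DCO frequency = 0.2101 × 0.2226 ≈ 0.04677; observed = 33/2156 ≈ 0.01531.
Coefficient of coincidence = 0.01531/0.04677 ≈ 0.33.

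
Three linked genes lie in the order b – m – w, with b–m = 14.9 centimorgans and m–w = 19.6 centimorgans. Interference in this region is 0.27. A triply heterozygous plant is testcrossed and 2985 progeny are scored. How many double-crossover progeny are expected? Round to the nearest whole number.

64

Map distances give recombination frequencies of 0.149 and 0.196 for the two intervals.
With interference 0.27 (so coincidence = 0.73), expected double-crossover frequency = 0.149 × 0.196 × 0.73 = 0.02132.
Expected number = 0.02132 × 2985 = 63.64 ≈ 64.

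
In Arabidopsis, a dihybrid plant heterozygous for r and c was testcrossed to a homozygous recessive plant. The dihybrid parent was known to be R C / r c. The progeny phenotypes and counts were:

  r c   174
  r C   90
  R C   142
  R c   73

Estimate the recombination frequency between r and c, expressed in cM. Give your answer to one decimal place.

The recombinant classes are R c and r C: 73 + 90 = 163.
Recombination frequency = 163/479 = 0.3403 ≈ 34.0%, i.e. 34.0 cM.

34.0 cM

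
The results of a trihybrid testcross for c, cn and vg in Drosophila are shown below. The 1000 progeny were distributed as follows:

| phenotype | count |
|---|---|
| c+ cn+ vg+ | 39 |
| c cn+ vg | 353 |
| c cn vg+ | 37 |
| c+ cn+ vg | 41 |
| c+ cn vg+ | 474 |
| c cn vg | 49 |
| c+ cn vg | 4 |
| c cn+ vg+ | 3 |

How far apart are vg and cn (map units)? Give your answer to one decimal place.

The two most frequent reciprocal classes, c+ cn vg+ and c cn+ vg, are the parental types, so the F1 was c+ cn vg+ / c cn+ vg.
The two rarest classes, c+ cn vg and c cn+ vg+, are the double crossovers. Comparing them with the parentals, only the vg allele has switched, so vg is the middle locus and the order is cn – vg – c.
Crossovers in the cn–vg interval produce the single-crossover classes c+ cn+ vg+ and c cn vg (39 + 49 = 88) plus the double crossovers (7).
RF(cn–vg) = (88 + 7) / 1000 = 95/1000 = 0.0950 → 9.5 map units.

9.5 map units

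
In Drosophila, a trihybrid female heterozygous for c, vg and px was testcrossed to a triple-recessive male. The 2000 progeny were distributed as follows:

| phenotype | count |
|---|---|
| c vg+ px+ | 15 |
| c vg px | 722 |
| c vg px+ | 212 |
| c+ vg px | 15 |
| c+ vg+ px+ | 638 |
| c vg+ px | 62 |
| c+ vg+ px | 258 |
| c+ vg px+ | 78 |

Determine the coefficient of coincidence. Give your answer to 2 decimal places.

0.71

The two most frequent reciprocal classes, c+ vg+ px+ and c vg px, are the parental types, so the F1 was c+ vg+ px+ / c vg px.
The two rarest classes, c vg+ px+ and c+ vg px, are the double crossovers. Comparing them with the parentals, only the c allele has switched, so c is the middle locus and the order is vg – c – px.
vg–c: (140 + 30)/2000 = 0.0850; c–px: (470 + 30)/2000 = 0.2500.
Expected DCO frequency = 0.0850 × 0.2500 ≈ 0.02125; observed = 30/2000 ≈ 0.01500.
Coefficient of coincidence = 0.01500/0.02125 ≈ 0.71.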